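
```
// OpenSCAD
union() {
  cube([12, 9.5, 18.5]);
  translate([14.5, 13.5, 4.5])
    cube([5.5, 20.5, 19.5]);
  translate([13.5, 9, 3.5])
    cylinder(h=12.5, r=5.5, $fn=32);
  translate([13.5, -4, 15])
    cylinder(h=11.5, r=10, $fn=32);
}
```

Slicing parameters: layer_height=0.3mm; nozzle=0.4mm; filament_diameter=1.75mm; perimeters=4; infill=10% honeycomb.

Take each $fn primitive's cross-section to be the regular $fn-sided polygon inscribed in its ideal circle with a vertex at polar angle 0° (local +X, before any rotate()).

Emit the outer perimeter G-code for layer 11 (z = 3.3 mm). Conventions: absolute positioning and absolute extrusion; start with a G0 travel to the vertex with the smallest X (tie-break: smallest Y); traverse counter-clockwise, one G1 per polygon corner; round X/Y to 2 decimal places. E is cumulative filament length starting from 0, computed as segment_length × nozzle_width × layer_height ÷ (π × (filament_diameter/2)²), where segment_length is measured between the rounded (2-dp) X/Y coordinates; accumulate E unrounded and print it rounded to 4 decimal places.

G0 X0.00 Y0.00 Z3.30
G1 X12.00 Y0.00 E0.5987
G1 X12.00 Y9.50 E1.0726
G1 X0.00 Y9.50 E1.6713
G1 X0.00 Y0.00 E2.1453

At z = 3.3 mm: the cube is present — its section is the full 12×9.5 rectangle; the cube at (14.5, 13.5) is not intersected at this z (z outside [4.5, 24]); the cylinder at (13.5, 9) does not reach this height (z outside [3.5, 16]); the cylinder at (13.5, -4) does not reach this height (z outside [15, 26.5]); Merging all regions: only the 12×9.5 cube is present, so the union is just that shape — 1 connected region. The outline is a single polygon with 4 vertices. Extrusion per mm of travel: 0.4 × 0.3 / (π × 0.875²) = 0.049890. Accumulating E over each segment gives final E = 2.1453.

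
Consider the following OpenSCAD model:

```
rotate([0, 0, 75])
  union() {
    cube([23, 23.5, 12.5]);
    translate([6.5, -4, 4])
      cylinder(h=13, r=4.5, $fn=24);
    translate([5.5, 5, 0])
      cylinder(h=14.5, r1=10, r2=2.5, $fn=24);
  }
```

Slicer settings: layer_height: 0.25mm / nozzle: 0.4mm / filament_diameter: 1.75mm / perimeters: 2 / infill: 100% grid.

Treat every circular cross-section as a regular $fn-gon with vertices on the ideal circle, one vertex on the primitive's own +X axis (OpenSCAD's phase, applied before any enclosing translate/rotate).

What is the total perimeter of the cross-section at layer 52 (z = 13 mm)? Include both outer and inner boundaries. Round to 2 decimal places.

48.72 mm

At z = 13 mm: the cube is not intersected at this z (z outside [0, 12.5]); the cylinder at (6.5, -4): section is a regular 24-gon, circumradius r=4.5 (perimeter = 2·24·4.500·sin(180°/24) = 28.19 mm); the cone at (5.5, 5) contributes a regular 24-gon of circumradius 3.276 (interpolated between r1=10 and r2=2.5 at t=0.897) (perimeter = 2·24·3.276·sin(180°/24) = 20.52 mm); Taking the union: the 2 present regions are separate (no shared area or edge), so areas and boundary lengths simply add and each stays a separate island — boundary = 48.72 mm; (whole slice rotated 75° about Z — lengths, areas and connectivity unchanged). Overall, the cross-section has 2 separate islands. Total boundary length (outer) = 48.72 mm.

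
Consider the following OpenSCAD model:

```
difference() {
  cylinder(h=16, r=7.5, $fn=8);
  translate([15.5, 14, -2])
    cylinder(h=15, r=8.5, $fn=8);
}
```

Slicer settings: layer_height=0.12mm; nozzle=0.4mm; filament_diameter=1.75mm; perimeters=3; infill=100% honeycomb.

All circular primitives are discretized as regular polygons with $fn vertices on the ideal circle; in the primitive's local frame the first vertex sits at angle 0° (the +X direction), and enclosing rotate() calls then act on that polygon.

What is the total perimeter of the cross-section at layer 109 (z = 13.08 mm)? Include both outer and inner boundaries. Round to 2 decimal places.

At z = 13.08 mm: the cylinder: section is a regular 8-gon, circumradius r=7.5 (perimeter = 2·8·7.500·sin(180°/8) = 45.92 mm); the cylinder at (15.5, 14) is absent (z outside [-2, 13]); After the difference (first − rest): none of the subtracted shapes is present at this height, so the r=7.5 cylinder is unchanged — boundary = 45.92 mm. Overall, the cross-section is a single solid region. Total boundary length (outer) = 45.92 mm.

45.92 mm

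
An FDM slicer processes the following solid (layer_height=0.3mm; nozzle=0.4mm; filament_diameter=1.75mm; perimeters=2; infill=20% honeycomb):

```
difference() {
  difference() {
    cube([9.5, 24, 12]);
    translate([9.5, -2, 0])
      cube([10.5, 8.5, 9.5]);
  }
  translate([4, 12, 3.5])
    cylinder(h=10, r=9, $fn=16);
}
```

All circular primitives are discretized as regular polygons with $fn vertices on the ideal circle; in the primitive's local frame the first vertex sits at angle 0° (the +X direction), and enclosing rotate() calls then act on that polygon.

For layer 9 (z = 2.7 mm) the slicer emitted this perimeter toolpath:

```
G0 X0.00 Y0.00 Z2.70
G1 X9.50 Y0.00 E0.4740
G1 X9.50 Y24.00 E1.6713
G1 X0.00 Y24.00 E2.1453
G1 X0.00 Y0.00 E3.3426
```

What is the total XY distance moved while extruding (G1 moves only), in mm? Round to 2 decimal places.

67.00 mm

Sum the Euclidean lengths of each G1 segment: total = 67.00 mm.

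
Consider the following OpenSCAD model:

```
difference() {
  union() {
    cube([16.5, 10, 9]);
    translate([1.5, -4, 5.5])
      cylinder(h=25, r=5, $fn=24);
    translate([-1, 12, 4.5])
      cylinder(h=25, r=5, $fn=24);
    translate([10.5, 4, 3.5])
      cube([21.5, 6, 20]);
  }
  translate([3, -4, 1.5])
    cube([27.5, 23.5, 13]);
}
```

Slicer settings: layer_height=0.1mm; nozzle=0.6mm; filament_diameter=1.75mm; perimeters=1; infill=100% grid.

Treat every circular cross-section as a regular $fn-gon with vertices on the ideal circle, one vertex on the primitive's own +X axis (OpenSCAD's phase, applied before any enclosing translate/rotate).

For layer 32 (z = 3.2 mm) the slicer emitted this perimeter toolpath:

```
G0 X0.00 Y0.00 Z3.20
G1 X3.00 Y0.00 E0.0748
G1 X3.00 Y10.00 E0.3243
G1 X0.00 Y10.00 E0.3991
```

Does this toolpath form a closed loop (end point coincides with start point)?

no

Start point (G0): (0.00, 0.00). End point (last G1): the path does not return to the start — open.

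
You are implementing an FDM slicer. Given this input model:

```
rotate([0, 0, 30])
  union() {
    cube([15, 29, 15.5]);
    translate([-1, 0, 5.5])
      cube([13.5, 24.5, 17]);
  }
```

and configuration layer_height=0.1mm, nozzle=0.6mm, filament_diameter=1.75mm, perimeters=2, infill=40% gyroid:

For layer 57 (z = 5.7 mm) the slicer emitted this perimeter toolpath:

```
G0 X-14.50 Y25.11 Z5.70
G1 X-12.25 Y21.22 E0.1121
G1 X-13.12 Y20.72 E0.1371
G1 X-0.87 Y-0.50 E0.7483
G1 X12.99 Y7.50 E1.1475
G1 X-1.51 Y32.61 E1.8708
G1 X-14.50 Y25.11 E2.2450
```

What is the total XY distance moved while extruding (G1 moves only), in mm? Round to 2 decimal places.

90.00 mm

Sum the Euclidean lengths of each G1 segment: total = 90.00 mm.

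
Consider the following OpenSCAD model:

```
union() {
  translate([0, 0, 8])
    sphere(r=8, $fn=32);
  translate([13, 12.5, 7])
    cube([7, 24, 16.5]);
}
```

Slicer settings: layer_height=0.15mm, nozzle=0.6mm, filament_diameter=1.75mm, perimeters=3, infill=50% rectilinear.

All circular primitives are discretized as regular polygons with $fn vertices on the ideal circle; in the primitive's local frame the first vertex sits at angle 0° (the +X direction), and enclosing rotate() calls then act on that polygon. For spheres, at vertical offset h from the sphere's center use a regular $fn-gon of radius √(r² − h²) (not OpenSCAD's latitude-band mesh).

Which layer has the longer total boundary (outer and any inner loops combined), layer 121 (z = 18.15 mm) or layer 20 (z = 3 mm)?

Layer 121 (z = 18.15): the sphere does not reach this height (|z−center|=10.150 > r=8); the cube at (13, 12.5) is present — its section is the full 7×24 rectangle (perimeter 62.00 mm); Merging all regions: only the 7×24 cube at (13, 12.5) is present, so the union is just that shape — boundary = 62.00 mm. So its perimeter = 62.00 mm. Layer 20 (z = 3): the sphere: section is a regular 32-gon, circumradius = √(r²−h²) = √(8²−5²) = 6.245 (perimeter = 2·32·6.245·sin(180°/32) = 39.18 mm); the cube at (13, 12.5) is not intersected at this z (z outside [7, 23.5]); Taking the union: only the r=8 sphere is present, so the union is just that shape — boundary = 39.18 mm. So its perimeter = 39.18 mm. Layer 121 is larger (62.00 vs 39.18 mm).

layer 121 (z = 18.15 mm)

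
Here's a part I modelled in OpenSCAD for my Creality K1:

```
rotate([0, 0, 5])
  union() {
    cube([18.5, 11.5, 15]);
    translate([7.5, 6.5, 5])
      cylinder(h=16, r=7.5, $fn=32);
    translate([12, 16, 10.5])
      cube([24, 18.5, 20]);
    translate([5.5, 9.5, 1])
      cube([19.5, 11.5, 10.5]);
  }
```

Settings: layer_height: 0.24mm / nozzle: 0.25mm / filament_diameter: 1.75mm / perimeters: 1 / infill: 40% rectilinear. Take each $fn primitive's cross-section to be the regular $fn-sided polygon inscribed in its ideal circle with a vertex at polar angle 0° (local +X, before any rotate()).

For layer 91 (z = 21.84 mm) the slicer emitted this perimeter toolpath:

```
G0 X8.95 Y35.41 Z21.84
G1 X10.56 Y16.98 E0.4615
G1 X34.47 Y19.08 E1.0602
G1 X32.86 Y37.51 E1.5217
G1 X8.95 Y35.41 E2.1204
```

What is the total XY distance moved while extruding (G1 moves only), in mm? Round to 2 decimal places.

85.00 mm

Sum the Euclidean lengths of each G1 segment: total = 85.00 mm.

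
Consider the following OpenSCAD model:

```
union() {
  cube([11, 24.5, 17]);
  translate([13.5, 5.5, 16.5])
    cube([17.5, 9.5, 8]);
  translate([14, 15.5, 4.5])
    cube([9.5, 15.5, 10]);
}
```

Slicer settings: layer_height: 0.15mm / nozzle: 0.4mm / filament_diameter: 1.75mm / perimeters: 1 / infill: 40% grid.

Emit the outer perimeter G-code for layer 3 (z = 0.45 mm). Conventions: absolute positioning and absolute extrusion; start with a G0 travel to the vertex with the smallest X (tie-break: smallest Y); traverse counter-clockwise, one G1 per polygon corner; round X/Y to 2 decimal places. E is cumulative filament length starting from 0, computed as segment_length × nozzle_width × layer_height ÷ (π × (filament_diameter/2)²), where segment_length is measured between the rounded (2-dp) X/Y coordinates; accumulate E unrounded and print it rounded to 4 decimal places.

G0 X0.00 Y0.00 Z0.45
G1 X11.00 Y0.00 E0.2744
G1 X11.00 Y24.50 E0.8856
G1 X0.00 Y24.50 E1.1599
G1 X0.00 Y0.00 E1.7711

At z = 0.45 mm: the cube (footprint 11×24.5) is included at this height; the cube at (13.5, 5.5) is not intersected at this z (z outside [16.5, 24.5]); the cube at (14, 15.5) does not reach this height (z outside [4.5, 14.5]); Combining (union): only the 11×24.5 cube is present, so the union is just that shape — 1 connected region. The outline is a single polygon with 4 vertices. Extrusion per mm of travel: 0.4 × 0.15 / (π × 0.875²) = 0.024945. Accumulating E over each segment gives final E = 1.7711.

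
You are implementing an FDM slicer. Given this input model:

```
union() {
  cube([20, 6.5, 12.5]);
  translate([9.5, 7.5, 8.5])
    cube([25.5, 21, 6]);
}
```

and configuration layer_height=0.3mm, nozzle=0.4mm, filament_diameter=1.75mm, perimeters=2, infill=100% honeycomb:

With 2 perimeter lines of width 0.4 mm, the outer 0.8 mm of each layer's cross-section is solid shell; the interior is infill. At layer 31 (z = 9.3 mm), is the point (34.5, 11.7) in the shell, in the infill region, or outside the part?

At z = 9.3 mm: the cube (footprint 20×6.5) is included at this height; the cube at (9.5, 7.5) (footprint 25.5×21) is included at this height; Taking the union: the 2 present regions are separate (no shared area or edge), so areas and boundary lengths simply add and each stays a separate island — 2 connected regions. Overall, the cross-section has 2 separate islands. The nearest boundary edge runs (35.00, 28.50)→(35.00, 7.50); distance from the point to it = 0.50 mm. (Shell/infill is judged within the island containing the point — the largest one.) The point is inside the cross-section, 0.50 mm from the nearest boundary — within the 0.8 mm shell band (2 × 0.4).

shell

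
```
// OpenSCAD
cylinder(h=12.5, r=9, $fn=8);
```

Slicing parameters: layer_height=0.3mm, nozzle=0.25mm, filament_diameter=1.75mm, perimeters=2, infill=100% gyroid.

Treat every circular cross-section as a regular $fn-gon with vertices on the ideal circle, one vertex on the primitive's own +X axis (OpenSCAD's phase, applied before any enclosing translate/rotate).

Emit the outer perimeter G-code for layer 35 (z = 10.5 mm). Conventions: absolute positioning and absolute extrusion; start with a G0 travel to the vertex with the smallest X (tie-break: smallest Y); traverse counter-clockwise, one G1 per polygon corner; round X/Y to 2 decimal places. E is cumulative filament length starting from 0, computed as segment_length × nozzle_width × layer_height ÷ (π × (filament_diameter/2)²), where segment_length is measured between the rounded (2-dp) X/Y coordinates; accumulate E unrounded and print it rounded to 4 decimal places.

At z = 10.5 mm: the r=9 cylinder contributes a regular 8-gon of circumradius 9. The outline is a single polygon with 8 vertices. Extrusion per mm of travel: 0.25 × 0.3 / (π × 0.875²) = 0.031181. Accumulating E over each segment gives final E = 1.7178.

G0 X-9.00 Y0.00 Z10.50
G1 X-6.36 Y-6.36 E0.2147
G1 X0.00 Y-9.00 E0.4294
G1 X6.36 Y-6.36 E0.6442
G1 X9.00 Y0.00 E0.8589
G1 X6.36 Y6.36 E1.0736
G1 X0.00 Y9.00 E1.2883
G1 X-6.36 Y6.36 E1.5030
G1 X-9.00 Y0.00 E1.7178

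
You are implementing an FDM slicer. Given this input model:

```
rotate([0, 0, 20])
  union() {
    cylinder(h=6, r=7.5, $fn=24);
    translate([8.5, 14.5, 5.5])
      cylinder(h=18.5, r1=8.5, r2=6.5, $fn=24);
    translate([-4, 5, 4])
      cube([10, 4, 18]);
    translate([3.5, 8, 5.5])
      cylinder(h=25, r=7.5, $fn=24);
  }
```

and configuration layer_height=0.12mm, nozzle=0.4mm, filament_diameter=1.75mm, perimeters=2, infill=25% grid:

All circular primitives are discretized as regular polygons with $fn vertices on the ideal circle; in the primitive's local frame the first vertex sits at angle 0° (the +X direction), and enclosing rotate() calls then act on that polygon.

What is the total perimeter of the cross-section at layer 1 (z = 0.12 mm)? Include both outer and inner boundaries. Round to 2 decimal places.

46.99 mm

At z = 0.12 mm: the r=7.5 cylinder contributes a regular 24-gon of circumradius 7.5 (perimeter = 2·24·7.500·sin(180°/24) = 46.99 mm); the cone at (8.5, 14.5) does not reach this height (z outside [5.5, 24]); the cube at (-4, 5) does not reach this height (z outside [4, 22]); the cylinder at (3.5, 8) is absent (z outside [5.5, 30.5]); Combining (union): only the r=7.5 cylinder is present, so the union is just that shape — boundary = 46.99 mm; (rotated 20° about Z; rotation is an isometry so areas/perimeters/island counts are preserved). Overall, the cross-section is a single solid region. Total boundary length (outer) = 46.99 mm.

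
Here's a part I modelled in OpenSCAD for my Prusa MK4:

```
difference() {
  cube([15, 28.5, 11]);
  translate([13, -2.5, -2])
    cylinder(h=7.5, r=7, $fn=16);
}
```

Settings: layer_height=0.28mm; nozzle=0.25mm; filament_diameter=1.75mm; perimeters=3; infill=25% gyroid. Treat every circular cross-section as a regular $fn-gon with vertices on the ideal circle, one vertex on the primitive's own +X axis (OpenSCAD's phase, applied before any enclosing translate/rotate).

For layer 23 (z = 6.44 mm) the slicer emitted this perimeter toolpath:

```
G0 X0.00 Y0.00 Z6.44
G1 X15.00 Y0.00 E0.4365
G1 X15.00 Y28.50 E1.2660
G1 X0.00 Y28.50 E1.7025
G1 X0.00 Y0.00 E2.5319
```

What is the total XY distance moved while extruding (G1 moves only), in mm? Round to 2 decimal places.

Sum the Euclidean lengths of each G1 segment: total = 87.00 mm.

87.00 mm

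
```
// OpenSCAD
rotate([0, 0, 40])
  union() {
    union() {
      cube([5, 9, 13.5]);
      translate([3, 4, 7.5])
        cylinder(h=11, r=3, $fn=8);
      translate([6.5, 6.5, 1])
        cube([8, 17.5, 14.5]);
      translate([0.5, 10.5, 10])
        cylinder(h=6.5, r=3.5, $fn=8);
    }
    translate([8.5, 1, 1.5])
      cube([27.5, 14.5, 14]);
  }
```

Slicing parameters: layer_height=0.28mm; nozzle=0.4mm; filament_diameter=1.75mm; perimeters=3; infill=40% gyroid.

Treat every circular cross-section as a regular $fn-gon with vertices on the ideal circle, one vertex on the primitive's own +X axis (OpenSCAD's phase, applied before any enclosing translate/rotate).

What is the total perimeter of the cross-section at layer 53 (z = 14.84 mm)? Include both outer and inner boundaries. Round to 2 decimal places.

At z = 14.84 mm: the cube does not reach this height (z outside [0, 13.5]); the r=3 cylinder at (3, 4) gives a regular 8-gon of circumradius 3 (constant along its height) (perimeter = 2·8·3.000·sin(180°/8) = 18.37 mm); the 8×17.5 cube at (6.5, 6.5) contributes its full rectangle (perimeter 51.00 mm); the r=3.5 cylinder at (0.5, 10.5) contributes a regular 8-gon of circumradius 3.5 (perimeter = 2·8·3.500·sin(180°/8) = 21.43 mm); Taking the union: the 3 present regions are separate (no shared area or edge), so areas and boundary lengths simply add and each stays a separate island — boundary = 90.80 mm; the 27.5×14.5 cube at (8.5, 1) contributes its full rectangle (perimeter 84.00 mm); Combining (union): the regions partially overlap (shared area 54.00 mm²), so the edge portions inside another operand are dropped and the merged outline is re-measured after clipping — boundary = 144.80 mm; (rotated 40° about Z; rotation is an isometry so areas/perimeters/island counts are preserved). Overall, the cross-section has 3 separate islands. Total boundary length (outer) = 144.80 mm.

144.80 mm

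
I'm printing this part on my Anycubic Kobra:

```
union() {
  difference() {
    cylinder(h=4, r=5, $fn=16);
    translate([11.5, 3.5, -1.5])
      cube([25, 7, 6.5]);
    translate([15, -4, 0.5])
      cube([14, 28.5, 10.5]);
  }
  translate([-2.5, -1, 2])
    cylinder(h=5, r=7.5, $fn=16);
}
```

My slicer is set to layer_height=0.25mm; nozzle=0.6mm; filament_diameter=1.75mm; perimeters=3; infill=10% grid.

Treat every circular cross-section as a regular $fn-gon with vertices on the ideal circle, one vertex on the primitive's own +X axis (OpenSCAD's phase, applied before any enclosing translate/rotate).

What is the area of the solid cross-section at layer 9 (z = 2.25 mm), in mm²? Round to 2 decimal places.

At z = 2.25 mm: the cylinder: section is a regular 16-gon, circumradius r=5 (area = (16/2)·5.000²·sin(360°/16) = 76.54 mm²); the cube at (11.5, 3.5) is present — its section is the full 25×7 rectangle (area 175.00 mm²); the 14×28.5 cube at (15, -4) contributes its full rectangle (area 399.00 mm²); Subtracting the remaining from the first: starting from the r=5 cylinder (76.54 mm²), the 25×7 cube at (11.5, 3.5) misses the remaining region (no effect); the 14×28.5 cube at (15, -4) misses the remaining region (no effect) — area = 76.54 mm²; the cylinder at (-2.5, -1): section is a regular 16-gon, circumradius r=7.5 (area = (16/2)·7.500²·sin(360°/16) = 172.21 mm²); Merging all regions: the regions partially overlap — summed areas 248.74 mm² minus the doubly-counted overlap 75.72 mm² gives 173.02 mm² — area = 173.02 mm². Overall, the cross-section is a single solid region. Net area = 173.02 mm².

173.02 mm²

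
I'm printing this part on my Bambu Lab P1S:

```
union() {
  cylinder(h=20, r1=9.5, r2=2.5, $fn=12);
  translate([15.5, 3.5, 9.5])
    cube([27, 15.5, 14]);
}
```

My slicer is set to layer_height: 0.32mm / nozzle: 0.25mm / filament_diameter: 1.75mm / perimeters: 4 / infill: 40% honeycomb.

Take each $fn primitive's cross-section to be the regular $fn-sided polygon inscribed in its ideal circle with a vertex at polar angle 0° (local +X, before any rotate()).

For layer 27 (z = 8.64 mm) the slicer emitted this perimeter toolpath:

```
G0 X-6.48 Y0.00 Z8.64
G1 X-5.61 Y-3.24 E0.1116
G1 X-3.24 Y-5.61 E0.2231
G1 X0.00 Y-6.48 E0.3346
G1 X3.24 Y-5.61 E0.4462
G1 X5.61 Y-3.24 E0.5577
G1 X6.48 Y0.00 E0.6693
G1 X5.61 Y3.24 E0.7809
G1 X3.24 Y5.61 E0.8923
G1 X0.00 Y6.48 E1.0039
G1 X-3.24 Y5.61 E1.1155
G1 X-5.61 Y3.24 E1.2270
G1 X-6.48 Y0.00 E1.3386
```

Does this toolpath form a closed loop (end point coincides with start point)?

yes

Start point (G0): (-6.48, 0.00). End point (last G1): the path returns to the start — closed.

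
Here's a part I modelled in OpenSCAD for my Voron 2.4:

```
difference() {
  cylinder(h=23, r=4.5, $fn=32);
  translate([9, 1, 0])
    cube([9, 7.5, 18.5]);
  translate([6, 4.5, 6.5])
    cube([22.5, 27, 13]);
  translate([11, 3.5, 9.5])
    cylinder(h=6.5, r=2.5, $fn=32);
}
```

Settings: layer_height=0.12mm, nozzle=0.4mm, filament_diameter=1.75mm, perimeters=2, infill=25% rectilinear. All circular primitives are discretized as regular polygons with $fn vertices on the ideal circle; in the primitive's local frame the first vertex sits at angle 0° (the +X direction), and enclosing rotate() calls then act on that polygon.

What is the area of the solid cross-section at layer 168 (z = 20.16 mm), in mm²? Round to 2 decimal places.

63.21 mm²

At z = 20.16 mm: the r=4.5 cylinder gives a regular 32-gon of circumradius 4.5 (constant along its height) (area = (32/2)·4.500²·sin(360°/32) = 63.21 mm²); the cube at (9, 1) does not reach this height (z outside [0, 18.5]); the cube at (6, 4.5) is absent (z outside [6.5, 19.5]); the cylinder at (11, 3.5) is absent (z outside [9.5, 16]); After the difference (first − rest): none of the subtracted shapes is present at this height, so the r=4.5 cylinder is unchanged — area = 63.21 mm². Overall, the cross-section is a single solid region. Net area = 63.21 mm².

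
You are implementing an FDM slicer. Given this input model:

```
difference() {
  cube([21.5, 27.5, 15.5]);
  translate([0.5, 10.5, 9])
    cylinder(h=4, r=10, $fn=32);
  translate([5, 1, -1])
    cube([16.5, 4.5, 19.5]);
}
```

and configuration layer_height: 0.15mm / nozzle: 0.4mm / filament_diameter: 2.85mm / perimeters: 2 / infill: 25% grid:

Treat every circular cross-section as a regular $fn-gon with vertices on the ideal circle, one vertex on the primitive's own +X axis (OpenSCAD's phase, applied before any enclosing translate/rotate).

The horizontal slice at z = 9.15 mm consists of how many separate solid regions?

At z = 9.15 mm: the cube is present — its section is the full 21.5×27.5 rectangle; the cylinder at (0.5, 10.5): section is a regular 32-gon, circumradius r=10; the cube at (5, 1) is present — its section is the full 16.5×4.5 rectangle; After the difference (first − rest): starting from the 21.5×27.5 cube, the r=10 cylinder at (0.5, 10.5) partially overlaps it — only the 166.05 mm² overlap (of its 312.14 mm²) is removed, clipping the outline; the 16.5×4.5 cube at (5, 1) partially overlaps it — only the 64.66 mm² overlap (of its 74.25 mm²) is removed, clipping the outline — 2 connected regions. The result has 2 disconnected regions.

2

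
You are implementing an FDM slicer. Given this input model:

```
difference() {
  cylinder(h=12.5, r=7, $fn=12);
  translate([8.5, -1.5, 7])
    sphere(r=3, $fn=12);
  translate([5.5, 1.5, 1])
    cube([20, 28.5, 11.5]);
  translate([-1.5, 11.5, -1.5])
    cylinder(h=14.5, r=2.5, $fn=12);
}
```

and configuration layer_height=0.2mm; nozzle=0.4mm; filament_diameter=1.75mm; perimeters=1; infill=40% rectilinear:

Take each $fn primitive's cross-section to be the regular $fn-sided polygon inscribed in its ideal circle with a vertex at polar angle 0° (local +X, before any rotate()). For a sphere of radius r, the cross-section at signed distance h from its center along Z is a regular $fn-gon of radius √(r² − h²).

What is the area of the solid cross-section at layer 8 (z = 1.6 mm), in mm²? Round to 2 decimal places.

At z = 1.6 mm: the r=7 cylinder gives a regular 12-gon of circumradius 7 (constant along its height) (area = (12/2)·7.000²·sin(360°/12) = 147.00 mm²); the sphere at (8.5, -1.5) is not intersected at this z (|z−center|=5.400 > r=3); the cube at (5.5, 1.5) is present — its section is the full 20×28.5 rectangle (area 570.00 mm²); the cylinder at (-1.5, 11.5): section is a regular 12-gon, circumradius r=2.5 (area = (12/2)·2.500²·sin(360°/12) = 18.75 mm²); After the difference (first − rest): starting from the r=7 cylinder (147.00 mm²), the 20×28.5 cube at (5.5, 1.5) partially overlaps it — only the 1.82 mm² overlap (of its 570.00 mm²) is removed, clipping the outline; the r=2.5 cylinder at (-1.5, 11.5) misses the remaining region (no effect) — area = 145.18 mm². Overall, the cross-section is a single solid region. Net area = 145.18 mm².

145.18 mm²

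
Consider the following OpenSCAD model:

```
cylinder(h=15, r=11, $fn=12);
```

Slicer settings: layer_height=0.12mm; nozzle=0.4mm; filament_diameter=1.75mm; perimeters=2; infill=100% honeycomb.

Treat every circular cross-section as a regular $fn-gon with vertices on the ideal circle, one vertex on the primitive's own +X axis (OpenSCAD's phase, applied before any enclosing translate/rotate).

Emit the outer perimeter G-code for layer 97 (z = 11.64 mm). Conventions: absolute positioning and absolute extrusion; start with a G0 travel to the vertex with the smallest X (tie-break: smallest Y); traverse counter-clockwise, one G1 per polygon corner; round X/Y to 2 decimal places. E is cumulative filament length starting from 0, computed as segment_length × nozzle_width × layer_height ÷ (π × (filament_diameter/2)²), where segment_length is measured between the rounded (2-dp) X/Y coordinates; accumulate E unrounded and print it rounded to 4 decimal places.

G0 X-11.00 Y0.00 Z11.64
G1 X-9.53 Y-5.50 E0.1136
G1 X-5.50 Y-9.53 E0.2273
G1 X0.00 Y-11.00 E0.3410
G1 X5.50 Y-9.53 E0.4546
G1 X9.53 Y-5.50 E0.5683
G1 X11.00 Y0.00 E0.6819
G1 X9.53 Y5.50 E0.7955
G1 X5.50 Y9.53 E0.9093
G1 X0.00 Y11.00 E1.0229
G1 X-5.50 Y9.53 E1.1365
G1 X-9.53 Y5.50 E1.2502
G1 X-11.00 Y0.00 E1.3638

At z = 11.64 mm: the r=11 cylinder gives a regular 12-gon of circumradius 11 (constant along its height). The outline is a single polygon with 12 vertices. Extrusion per mm of travel: 0.4 × 0.12 / (π × 0.875²) = 0.019956. Accumulating E over each segment gives final E = 1.3638.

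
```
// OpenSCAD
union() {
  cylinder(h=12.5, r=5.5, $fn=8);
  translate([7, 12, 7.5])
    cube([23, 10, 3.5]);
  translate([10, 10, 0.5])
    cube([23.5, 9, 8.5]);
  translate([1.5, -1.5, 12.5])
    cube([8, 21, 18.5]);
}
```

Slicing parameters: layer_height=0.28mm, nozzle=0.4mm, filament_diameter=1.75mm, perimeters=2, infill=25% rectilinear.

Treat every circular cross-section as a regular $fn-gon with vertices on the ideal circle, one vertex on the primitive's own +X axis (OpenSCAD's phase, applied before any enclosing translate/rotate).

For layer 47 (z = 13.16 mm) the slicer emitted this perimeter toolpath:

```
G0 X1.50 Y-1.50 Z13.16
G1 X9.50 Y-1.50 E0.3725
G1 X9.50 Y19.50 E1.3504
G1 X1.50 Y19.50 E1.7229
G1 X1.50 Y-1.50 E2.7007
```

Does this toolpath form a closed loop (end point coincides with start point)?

Start point (G0): (1.50, -1.50). End point (last G1): the path returns to the start — closed.

yes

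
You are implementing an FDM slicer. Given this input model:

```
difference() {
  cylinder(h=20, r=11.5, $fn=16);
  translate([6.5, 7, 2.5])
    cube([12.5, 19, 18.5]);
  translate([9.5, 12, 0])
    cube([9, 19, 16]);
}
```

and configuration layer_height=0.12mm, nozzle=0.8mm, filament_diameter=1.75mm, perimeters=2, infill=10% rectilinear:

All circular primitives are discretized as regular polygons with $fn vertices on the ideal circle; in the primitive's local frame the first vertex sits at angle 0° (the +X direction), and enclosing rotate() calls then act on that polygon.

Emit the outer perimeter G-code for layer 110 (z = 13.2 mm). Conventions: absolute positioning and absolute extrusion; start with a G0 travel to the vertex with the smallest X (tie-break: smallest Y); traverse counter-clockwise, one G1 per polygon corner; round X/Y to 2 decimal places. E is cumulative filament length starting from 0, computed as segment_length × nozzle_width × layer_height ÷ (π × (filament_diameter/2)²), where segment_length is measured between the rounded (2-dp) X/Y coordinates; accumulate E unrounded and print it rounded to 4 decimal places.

G0 X-11.50 Y0.00 Z13.20
G1 X-10.62 Y-4.40 E0.1791
G1 X-8.13 Y-8.13 E0.3581
G1 X-4.40 Y-10.62 E0.5371
G1 X0.00 Y-11.50 E0.7162
G1 X4.40 Y-10.62 E0.8953
G1 X8.13 Y-8.13 E1.0743
G1 X10.62 Y-4.40 E1.2533
G1 X11.50 Y0.00 E1.4323
G1 X10.62 Y4.40 E1.6114
G1 X8.89 Y7.00 E1.7361
G1 X6.50 Y7.00 E1.8315
G1 X6.50 Y9.22 E1.9201
G1 X4.40 Y10.62 E2.0208
G1 X0.00 Y11.50 E2.1999
G1 X-4.40 Y10.62 E2.3790
G1 X-8.13 Y8.13 E2.5580
G1 X-10.62 Y4.40 E2.7370
G1 X-11.50 Y0.00 E2.9161

At z = 13.2 mm: the cylinder: section is a regular 16-gon, circumradius r=11.5; the cube at (6.5, 7) (footprint 12.5×19) is included at this height; the 9×19 cube at (9.5, 12) contributes its full rectangle; Subtracting the remaining from the first: starting from the r=11.5 cylinder, the 12.5×19 cube at (6.5, 7) partially overlaps it — only the 3.16 mm² overlap (of its 237.50 mm²) is removed, clipping the outline; the 9×19 cube at (9.5, 12) misses the remaining region (no effect) — 1 connected region. The outline is a single polygon with 18 vertices. Extrusion per mm of travel: 0.8 × 0.12 / (π × 0.875²) = 0.039912. Accumulating E over each segment gives final E = 2.9161.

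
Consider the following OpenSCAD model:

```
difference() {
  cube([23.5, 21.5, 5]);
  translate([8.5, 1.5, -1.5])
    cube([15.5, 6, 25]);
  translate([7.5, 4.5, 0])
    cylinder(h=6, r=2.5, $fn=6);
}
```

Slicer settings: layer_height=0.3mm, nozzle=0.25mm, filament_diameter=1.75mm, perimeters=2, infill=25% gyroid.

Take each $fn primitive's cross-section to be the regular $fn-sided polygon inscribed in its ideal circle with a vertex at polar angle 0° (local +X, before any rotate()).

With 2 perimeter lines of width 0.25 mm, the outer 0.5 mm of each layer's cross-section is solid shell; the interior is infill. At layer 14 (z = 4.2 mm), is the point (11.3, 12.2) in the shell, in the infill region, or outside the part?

infill

At z = 4.2 mm: the cube is present — its section is the full 23.5×21.5 rectangle; the cube at (8.5, 1.5) (footprint 15.5×6) is included at this height; the r=2.5 cylinder at (7.5, 4.5) contributes a regular 6-gon of circumradius 2.5; After the difference (first − rest): starting from the 23.5×21.5 cube, the 15.5×6 cube at (8.5, 1.5) partially overlaps it — only the 90.00 mm² overlap (of its 93.00 mm²) is removed, clipping the outline; the r=2.5 cylinder at (7.5, 4.5) partially overlaps it — only the 12.45 mm² overlap (of its 16.24 mm²) is removed, clipping the outline — 1 connected region. Overall, the cross-section is a single solid region. The nearest boundary edge runs (23.50, 7.50)→(8.50, 7.50); distance from the point to it = 4.70 mm. The point is inside the cross-section and 4.70 mm from the nearest boundary — more than the 0.5 mm shell width (2 × 0.25), so it's in the infill interior.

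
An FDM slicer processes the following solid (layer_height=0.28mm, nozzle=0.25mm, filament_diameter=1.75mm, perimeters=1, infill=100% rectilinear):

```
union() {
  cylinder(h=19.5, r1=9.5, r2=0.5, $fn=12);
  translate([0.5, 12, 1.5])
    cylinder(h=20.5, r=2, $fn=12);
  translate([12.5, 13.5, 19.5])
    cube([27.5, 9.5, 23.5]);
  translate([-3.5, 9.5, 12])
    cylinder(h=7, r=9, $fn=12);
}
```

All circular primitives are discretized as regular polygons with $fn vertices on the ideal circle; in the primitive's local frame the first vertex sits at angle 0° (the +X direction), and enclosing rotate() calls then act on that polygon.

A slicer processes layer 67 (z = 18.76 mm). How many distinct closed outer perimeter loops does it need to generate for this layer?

2

At z = 18.76 mm: the cone (r1=9.5→r2=0.5) has section circumradius 0.842 here — a regular 12-gon; the r=2 cylinder at (0.5, 12) contributes a regular 12-gon of circumradius 2; the cube at (12.5, 13.5) is not intersected at this z (z outside [19.5, 43]); the r=9 cylinder at (-3.5, 9.5) contributes a regular 12-gon of circumradius 9; Merging all regions: the regions partially overlap (shared area 12.00 mm²), so overlapping operands fuse into one piece — 2 connected regions. The result has 2 disconnected regions.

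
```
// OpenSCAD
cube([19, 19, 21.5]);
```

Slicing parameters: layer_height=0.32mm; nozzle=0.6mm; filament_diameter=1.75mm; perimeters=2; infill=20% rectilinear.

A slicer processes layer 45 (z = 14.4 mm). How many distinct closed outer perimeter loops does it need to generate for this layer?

At z = 14.4 mm: the 19×19 cube contributes its full rectangle. The result has 1 disconnected region.

1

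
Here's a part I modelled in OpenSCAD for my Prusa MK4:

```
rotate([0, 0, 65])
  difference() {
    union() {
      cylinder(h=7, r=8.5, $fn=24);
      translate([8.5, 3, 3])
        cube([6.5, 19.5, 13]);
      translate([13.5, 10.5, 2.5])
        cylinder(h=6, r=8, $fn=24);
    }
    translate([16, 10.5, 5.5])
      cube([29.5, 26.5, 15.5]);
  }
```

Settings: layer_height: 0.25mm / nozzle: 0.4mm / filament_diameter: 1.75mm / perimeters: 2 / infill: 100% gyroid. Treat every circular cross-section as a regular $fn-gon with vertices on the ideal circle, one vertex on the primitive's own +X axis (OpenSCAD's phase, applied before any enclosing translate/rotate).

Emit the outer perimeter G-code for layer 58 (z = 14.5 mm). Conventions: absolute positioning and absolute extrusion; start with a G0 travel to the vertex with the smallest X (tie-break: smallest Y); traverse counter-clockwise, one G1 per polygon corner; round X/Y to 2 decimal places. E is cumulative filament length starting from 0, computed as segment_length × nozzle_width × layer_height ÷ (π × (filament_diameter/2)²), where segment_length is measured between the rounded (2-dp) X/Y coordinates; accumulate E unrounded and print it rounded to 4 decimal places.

At z = 14.5 mm: the cylinder does not reach this height (z outside [0, 7]); the cube at (8.5, 3) (footprint 6.5×19.5) is included at this height; the cylinder at (13.5, 10.5) does not reach this height (z outside [2.5, 8.5]); Merging all regions: only the 6.5×19.5 cube at (8.5, 3) is present, so the union is just that shape — 1 connected region; the cube at (16, 10.5) (footprint 29.5×26.5) is included at this height; After the difference (first − rest): starting from the result so far, the 29.5×26.5 cube at (16, 10.5) misses the remaining region (no effect) — 1 connected region; (whole slice rotated 65° about Z — lengths, areas and connectivity unchanged). The outline is a single polygon with 4 vertices. Extrusion per mm of travel: 0.4 × 0.25 / (π × 0.875²) = 0.041575. Accumulating E over each segment gives final E = 2.1617.

G0 X-16.80 Y17.21 Z14.50
G1 X0.87 Y8.97 E0.8106
G1 X3.62 Y14.86 E1.0808
G1 X-14.05 Y23.10 E1.8914
G1 X-16.80 Y17.21 E2.1617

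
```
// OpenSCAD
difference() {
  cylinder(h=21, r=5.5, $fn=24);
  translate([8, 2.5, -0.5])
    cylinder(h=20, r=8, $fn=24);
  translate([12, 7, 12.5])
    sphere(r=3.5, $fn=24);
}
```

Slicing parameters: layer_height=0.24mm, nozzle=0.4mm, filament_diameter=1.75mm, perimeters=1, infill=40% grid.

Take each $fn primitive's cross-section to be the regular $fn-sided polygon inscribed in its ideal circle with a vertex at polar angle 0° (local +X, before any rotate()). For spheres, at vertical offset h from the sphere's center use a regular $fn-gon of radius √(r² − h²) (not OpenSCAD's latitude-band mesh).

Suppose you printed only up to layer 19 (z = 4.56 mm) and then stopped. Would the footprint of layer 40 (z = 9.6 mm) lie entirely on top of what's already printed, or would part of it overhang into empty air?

Compare the two slices. At z = 4.56: the r=5.5 cylinder contributes a regular 24-gon of circumradius 5.5 (area = (24/2)·5.500²·sin(360°/24) = 93.95 mm²); the cylinder at (8, 2.5): section is a regular 24-gon, circumradius r=8 (area = (24/2)·8.000²·sin(360°/24) = 198.77 mm²); the sphere at (12, 7) does not reach this height (|z−center|=7.940 > r=3.5); Subtracting the remaining from the first: starting from the r=5.5 cylinder (93.95 mm²), the r=8 cylinder at (8, 2.5) partially overlaps it — only the 35.70 mm² overlap (of its 198.77 mm²) is removed, clipping the outline — area = 58.25 mm². At z = 9.6: the cylinder: section is a regular 24-gon, circumradius r=5.5 (area = (24/2)·5.500²·sin(360°/24) = 93.95 mm²); the r=8 cylinder at (8, 2.5) gives a regular 24-gon of circumradius 8 (constant along its height) (area = (24/2)·8.000²·sin(360°/24) = 198.77 mm²); the sphere at (12, 7): section is a regular 24-gon, circumradius = √(r²−h²) = √(3.5²−2.9²) = 1.960 (area = (24/2)·1.960²·sin(360°/24) = 11.93 mm²); After the difference (first − rest): starting from the r=5.5 cylinder (93.95 mm²), the r=8 cylinder at (8, 2.5) partially overlaps it — only the 35.70 mm² overlap (of its 198.77 mm²) is removed, clipping the outline; the r=3.5 sphere at (12, 7) misses the remaining region (no effect) — area = 58.25 mm². Checking containment: the cross-section at z = 9.6 is a subset of the cross-section at z = 4.56.

entirely on top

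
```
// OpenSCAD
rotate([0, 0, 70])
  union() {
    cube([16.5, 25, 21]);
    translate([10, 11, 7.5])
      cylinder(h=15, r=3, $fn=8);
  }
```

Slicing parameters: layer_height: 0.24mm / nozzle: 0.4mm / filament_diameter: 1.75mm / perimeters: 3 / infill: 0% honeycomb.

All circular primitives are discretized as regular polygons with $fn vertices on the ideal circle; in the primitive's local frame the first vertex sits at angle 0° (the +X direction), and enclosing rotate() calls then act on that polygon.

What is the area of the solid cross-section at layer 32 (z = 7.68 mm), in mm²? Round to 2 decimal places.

At z = 7.68 mm: the cube is present — its section is the full 16.5×25 rectangle (area 412.50 mm²); the cylinder at (10, 11): section is a regular 8-gon, circumradius r=3 (area = (8/2)·3.000²·sin(360°/8) = 25.46 mm²); Combining (union): the r=3 cylinder at (10, 11) lies entirely inside the 16.5×25 cube, so the union is just the 16.5×25 cube — area = 412.50 mm²; (whole slice rotated 70° about Z — lengths, areas and connectivity unchanged). Overall, the cross-section is a single solid region. Net area = 412.50 mm².

412.50 mm²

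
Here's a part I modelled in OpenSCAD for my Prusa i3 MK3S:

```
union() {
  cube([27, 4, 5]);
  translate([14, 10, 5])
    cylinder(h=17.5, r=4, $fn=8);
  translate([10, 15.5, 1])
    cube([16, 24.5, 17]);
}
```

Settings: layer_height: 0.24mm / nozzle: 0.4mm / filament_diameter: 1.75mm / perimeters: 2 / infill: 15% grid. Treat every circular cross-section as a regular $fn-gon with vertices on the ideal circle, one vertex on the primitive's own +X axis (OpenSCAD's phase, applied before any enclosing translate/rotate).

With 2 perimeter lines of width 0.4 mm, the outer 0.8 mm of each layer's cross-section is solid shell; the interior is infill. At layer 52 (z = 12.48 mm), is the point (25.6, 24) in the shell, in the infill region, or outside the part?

At z = 12.48 mm: the cube is absent (z outside [0, 5]); the r=4 cylinder at (14, 10) contributes a regular 8-gon of circumradius 4; the cube at (10, 15.5) (footprint 16×24.5) is included at this height; Combining (union): the 2 present regions are separate (no shared area or edge), so areas and boundary lengths simply add and each stays a separate island — 2 connected regions. Overall, the cross-section has 2 separate islands. The nearest boundary edge runs (26.00, 40.00)→(26.00, 15.50); distance from the point to it = 0.40 mm. (Shell/infill is judged within the island containing the point — the largest one.) The point is inside the cross-section, 0.40 mm from the nearest boundary — within the 0.8 mm shell band (2 × 0.4).

shell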